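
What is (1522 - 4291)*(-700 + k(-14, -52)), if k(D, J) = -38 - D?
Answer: 2004756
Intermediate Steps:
(1522 - 4291)*(-700 + k(-14, -52)) = (1522 - 4291)*(-700 + (-38 - 1*(-14))) = -2769*(-700 + (-38 + 14)) = -2769*(-700 - 24) = -2769*(-724) = 2004756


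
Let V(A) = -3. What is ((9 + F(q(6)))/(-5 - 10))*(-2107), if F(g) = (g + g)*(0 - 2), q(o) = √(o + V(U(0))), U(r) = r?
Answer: 6321/5 - 8428*√3/15 ≈ 291.02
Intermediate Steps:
q(o) = √(-3 + o) (q(o) = √(o - 3) = √(-3 + o))
F(g) = -4*g (F(g) = (2*g)*(-2) = -4*g)
((9 + F(q(6)))/(-5 - 10))*(-2107) = ((9 - 4*√(-3 + 6))/(-5 - 10))*(-2107) = ((9 - 4*√3)/(-15))*(-2107) = ((9 - 4*√3)*(-1/15))*(-2107) = (-⅗ + 4*√3/15)*(-2107) = 6321/5 - 8428*√3/15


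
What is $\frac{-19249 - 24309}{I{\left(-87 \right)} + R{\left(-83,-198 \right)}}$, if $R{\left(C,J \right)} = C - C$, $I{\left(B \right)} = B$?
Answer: $\frac{1502}{3} \approx 500.67$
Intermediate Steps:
$R{\left(C,J \right)} = 0$
$\frac{-19249 - 24309}{I{\left(-87 \right)} + R{\left(-83,-198 \right)}} = \frac{-19249 - 24309}{-87 + 0} = - \frac{43558}{-87} = \left(-43558\right) \left(- \frac{1}{87}\right) = \frac{1502}{3}$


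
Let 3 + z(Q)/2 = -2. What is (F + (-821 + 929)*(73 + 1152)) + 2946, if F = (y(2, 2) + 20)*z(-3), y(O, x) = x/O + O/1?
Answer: 135016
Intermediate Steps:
y(O, x) = O + x/O (y(O, x) = x/O + O*1 = x/O + O = O + x/O)
z(Q) = -10 (z(Q) = -6 + 2*(-2) = -6 - 4 = -10)
F = -230 (F = ((2 + 2/2) + 20)*(-10) = ((2 + 2*(1/2)) + 20)*(-10) = ((2 + 1) + 20)*(-10) = (3 + 20)*(-10) = 23*(-10) = -230)
(F + (-821 + 929)*(73 + 1152)) + 2946 = (-230 + (-821 + 929)*(73 + 1152)) + 2946 = (-230 + 108*1225) + 2946 = (-230 + 132300) + 2946 = 132070 + 2946 = 135016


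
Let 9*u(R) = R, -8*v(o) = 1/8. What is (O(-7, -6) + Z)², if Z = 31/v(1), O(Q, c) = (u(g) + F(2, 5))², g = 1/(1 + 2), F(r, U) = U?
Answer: 2038727065600/531441 ≈ 3.8362e+6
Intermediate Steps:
v(o) = -1/64 (v(o) = -⅛/8 = -⅛*⅛ = -1/64)
g = ⅓ (g = 1/3 = ⅓ ≈ 0.33333)
u(R) = R/9
O(Q, c) = 18496/729 (O(Q, c) = ((⅑)*(⅓) + 5)² = (1/27 + 5)² = (136/27)² = 18496/729)
Z = -1984 (Z = 31/(-1/64) = 31*(-64) = -1984)
(O(-7, -6) + Z)² = (18496/729 - 1984)² = (-1427840/729)² = 2038727065600/531441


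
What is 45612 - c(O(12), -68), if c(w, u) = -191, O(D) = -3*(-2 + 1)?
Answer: 45803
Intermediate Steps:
O(D) = 3 (O(D) = -3*(-1) = 3)
45612 - c(O(12), -68) = 45612 - 1*(-191) = 45612 + 191 = 45803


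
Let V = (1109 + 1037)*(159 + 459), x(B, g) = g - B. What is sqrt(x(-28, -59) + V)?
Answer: sqrt(1326197) ≈ 1151.6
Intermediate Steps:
V = 1326228 (V = 2146*618 = 1326228)
sqrt(x(-28, -59) + V) = sqrt((-59 - 1*(-28)) + 1326228) = sqrt((-59 + 28) + 1326228) = sqrt(-31 + 1326228) = sqrt(1326197)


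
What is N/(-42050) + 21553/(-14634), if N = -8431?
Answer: -195731099/153839925 ≈ -1.2723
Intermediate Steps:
N/(-42050) + 21553/(-14634) = -8431/(-42050) + 21553/(-14634) = -8431*(-1/42050) + 21553*(-1/14634) = 8431/42050 - 21553/14634 = -195731099/153839925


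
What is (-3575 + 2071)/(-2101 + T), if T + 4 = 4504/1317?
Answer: 1980768/2767781 ≈ 0.71565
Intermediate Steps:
T = -764/1317 (T = -4 + 4504/1317 = -764/1317 ≈ -0.58011)
(-3575 + 2071)/(-2101 + T) = (-3575 + 2071)/(-2101 - 764/1317) = -1504/(-2767781/1317) = -1504*(-1317/2767781) = 1980768/2767781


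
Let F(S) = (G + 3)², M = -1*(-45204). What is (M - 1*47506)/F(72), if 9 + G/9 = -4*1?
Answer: -1151/6498 ≈ -0.17713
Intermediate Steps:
G = -117 (G = -81 + 9*(-4*1) = -81 + 9*(-4) = -81 - 36 = -117)
M = 45204
F(S) = 12996 (F(S) = (-117 + 3)² = (-114)² = 12996)
(M - 1*47506)/F(72) = (45204 - 1*47506)/12996 = (45204 - 47506)*(1/12996) = -2302*1/12996 = -1151/6498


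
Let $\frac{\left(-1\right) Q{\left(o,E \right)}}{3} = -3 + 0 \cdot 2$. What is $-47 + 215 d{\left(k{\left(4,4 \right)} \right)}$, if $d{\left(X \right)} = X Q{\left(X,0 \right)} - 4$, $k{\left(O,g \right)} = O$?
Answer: $6833$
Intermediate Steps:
$Q{\left(o,E \right)} = 9$ ($Q{\left(o,E \right)} = - 3 \left(-3 + 0 \cdot 2\right) = - 3 \left(-3 + 0\right) = \left(-3\right) \left(-3\right) = 9$)
$d{\left(X \right)} = -4 + 9 X$ ($d{\left(X \right)} = X 9 - 4 = 9 X - 4 = -4 + 9 X$)
$-47 + 215 d{\left(k{\left(4,4 \right)} \right)} = -47 + 215 \left(-4 + 9 \cdot 4\right) = -47 + 215 \left(-4 + 36\right) = -47 + 215 \cdot 32 = -47 + 6880 = 6833$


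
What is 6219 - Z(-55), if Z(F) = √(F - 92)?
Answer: 6219 - 7*I*√3 ≈ 6219.0 - 12.124*I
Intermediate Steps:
Z(F) = √(-92 + F)
6219 - Z(-55) = 6219 - √(-92 - 55) = 6219 - √(-147) = 6219 - 7*I*√3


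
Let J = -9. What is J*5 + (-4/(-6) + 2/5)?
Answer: -659/15 ≈ -43.933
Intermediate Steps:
J*5 + (-4/(-6) + 2/5) = -9*5 + (-4/(-6) + 2/5) = -45 + (-4*(-⅙) + 2*(⅕)) = -45 + (⅔ + ⅖) = -45 + 16/15 = -659/15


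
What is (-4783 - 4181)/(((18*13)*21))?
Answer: -166/91 ≈ -1.8242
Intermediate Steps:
(-4783 - 4181)/(((18*13)*21)) = -8964/(234*21) = -8964/4914 = -8964*1/4914 = -166/91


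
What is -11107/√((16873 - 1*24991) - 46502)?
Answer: 11107*I*√13655/27310 ≈ 47.525*I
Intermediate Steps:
-11107/√((16873 - 1*24991) - 46502) = -11107/√((16873 - 24991) - 46502) = -11107/√(-8118 - 46502) = -11107*(-I*√13655/27310) = -(-11107)*I*√13655/27310 = 11107*I*√13655/27310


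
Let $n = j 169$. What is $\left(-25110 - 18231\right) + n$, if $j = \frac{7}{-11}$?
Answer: $- \frac{477934}{11} \approx -43449.0$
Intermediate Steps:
$j = - \frac{7}{11}$ ($j = 7 \left(- \frac{1}{11}\right) = - \frac{7}{11} \approx -0.63636$)
$n = - \frac{1183}{11}$ ($n = \left(- \frac{7}{11}\right) 169 = - \frac{1183}{11} \approx -107.55$)
$\left(-25110 - 18231\right) + n = \left(-25110 - 18231\right) - \frac{1183}{11} = -43341 - \frac{1183}{11} = - \frac{477934}{11}$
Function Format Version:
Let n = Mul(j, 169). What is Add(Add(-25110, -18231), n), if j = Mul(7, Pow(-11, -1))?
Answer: Rational(-477934, 11) ≈ -43449.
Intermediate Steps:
j = Rational(-7, 11) (j = Mul(7, Rational(-1, 11)) = Rational(-7, 11) ≈ -0.63636)
n = Rational(-1183, 11) (n = Mul(Rational(-7, 11), 169) = Rational(-1183, 11) ≈ -107.55)
Add(Add(-25110, -18231), n) = Add(Add(-25110, -18231), Rational(-1183, 11)) = Add(-43341, Rational(-1183, 11)) = Rational(-477934, 11)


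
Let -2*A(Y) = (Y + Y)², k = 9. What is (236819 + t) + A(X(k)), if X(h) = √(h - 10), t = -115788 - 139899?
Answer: -18866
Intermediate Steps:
t = -255687
X(h) = √(-10 + h)
A(Y) = -2*Y² (A(Y) = -(Y + Y)²/2 = -4*Y²/2 = -2*Y²)
(236819 + t) + A(X(k)) = (236819 - 255687) - 2*(√(-10 + 9))² = -18868 - 2*(√(-1))² = -18868 - 2*I² = -18868 - 2*(-1) = -18868 + 2 = -18866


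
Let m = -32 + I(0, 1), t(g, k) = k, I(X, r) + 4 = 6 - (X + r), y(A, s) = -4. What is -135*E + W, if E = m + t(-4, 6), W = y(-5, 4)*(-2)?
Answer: 3383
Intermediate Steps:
I(X, r) = 2 - X - r (I(X, r) = -4 + (6 - (X + r)) = -4 + (6 + (-X - r)) = -4 + (6 - X - r) = 2 - X - r)
m = -31 (m = -32 + (2 - 1*0 - 1*1) = -32 + (2 + 0 - 1) = -32 + 1 = -31)
W = 8 (W = -4*(-2) = 8)
E = -25 (E = -31 + 6 = -25)
-135*E + W = -135*(-25) + 8 = 3375 + 8 = 3383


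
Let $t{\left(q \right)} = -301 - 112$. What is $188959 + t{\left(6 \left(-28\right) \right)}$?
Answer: $188546$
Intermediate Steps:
$t{\left(q \right)} = -413$ ($t{\left(q \right)} = -301 - 112 = -413$)
$188959 + t{\left(6 \left(-28\right) \right)} = 188959 - 413 = 188546$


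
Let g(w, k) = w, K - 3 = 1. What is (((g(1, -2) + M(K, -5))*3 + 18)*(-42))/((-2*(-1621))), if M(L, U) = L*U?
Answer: 819/1621 ≈ 0.50524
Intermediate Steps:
K = 4 (K = 3 + 1 = 4)
(((g(1, -2) + M(K, -5))*3 + 18)*(-42))/((-2*(-1621))) = (((1 + 4*(-5))*3 + 18)*(-42))/((-2*(-1621))) = (((1 - 20)*3 + 18)*(-42))/3242 = ((-19*3 + 18)*(-42))*(1/3242) = ((-57 + 18)*(-42))*(1/3242) = -39*(-42)*(1/3242) = 1638*(1/3242) = 819/1621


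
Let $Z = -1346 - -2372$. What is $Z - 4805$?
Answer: $-3779$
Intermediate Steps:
$Z = 1026$ ($Z = -1346 + 2372 = 1026$)
$Z - 4805 = 1026 - 4805 = -3779$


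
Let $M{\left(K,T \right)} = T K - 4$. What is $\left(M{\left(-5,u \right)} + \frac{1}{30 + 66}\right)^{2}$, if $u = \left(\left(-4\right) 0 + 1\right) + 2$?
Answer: $\frac{3323329}{9216} \approx 360.6$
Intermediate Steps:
$u = 3$ ($u = \left(0 + 1\right) + 2 = 1 + 2 = 3$)
$M{\left(K,T \right)} = -4 + K T$ ($M{\left(K,T \right)} = K T - 4 = -4 + K T$)
$\left(M{\left(-5,u \right)} + \frac{1}{30 + 66}\right)^{2} = \left(\left(-4 - 15\right) + \frac{1}{30 + 66}\right)^{2} = \left(\left(-4 - 15\right) + \frac{1}{96}\right)^{2} = \left(-19 + \frac{1}{96}\right)^{2} = \left(- \frac{1823}{96}\right)^{2} = \frac{3323329}{9216}$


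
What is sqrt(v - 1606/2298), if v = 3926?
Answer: sqrt(5182186479)/1149 ≈ 62.652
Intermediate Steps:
sqrt(v - 1606/2298) = sqrt(3926 - 1606/2298) = sqrt(3926 - 1606*1/2298) = sqrt(3926 - 803/1149) = sqrt(4510171/1149) = sqrt(5182186479)/1149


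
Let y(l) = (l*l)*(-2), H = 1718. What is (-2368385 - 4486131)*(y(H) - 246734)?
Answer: 42153779115512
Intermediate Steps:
y(l) = -2*l² (y(l) = l²*(-2) = -2*l²)
(-2368385 - 4486131)*(y(H) - 246734) = (-2368385 - 4486131)*(-2*1718² - 246734) = -6854516*(-2*2951524 - 246734) = -6854516*(-5903048 - 246734) = -6854516*(-6149782) = 42153779115512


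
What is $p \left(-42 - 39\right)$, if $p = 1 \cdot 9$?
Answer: $-729$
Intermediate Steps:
$p = 9$
$p \left(-42 - 39\right) = 9 \left(-42 - 39\right) = 9 \left(-81\right) = -729$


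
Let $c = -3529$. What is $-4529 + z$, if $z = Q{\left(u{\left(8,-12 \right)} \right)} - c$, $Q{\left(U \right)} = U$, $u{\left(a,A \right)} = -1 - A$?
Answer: $-989$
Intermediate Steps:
$z = 3540$ ($z = \left(-1 - -12\right) - -3529 = \left(-1 + 12\right) + 3529 = 11 + 3529 = 3540$)
$-4529 + z = -4529 + 3540 = -989$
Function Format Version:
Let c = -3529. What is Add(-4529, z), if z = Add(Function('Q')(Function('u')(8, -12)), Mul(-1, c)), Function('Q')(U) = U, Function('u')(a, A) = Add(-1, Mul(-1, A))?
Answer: -989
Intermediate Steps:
z = 3540 (z = Add(Add(-1, Mul(-1, -12)), Mul(-1, -3529)) = Add(Add(-1, 12), 3529) = Add(11, 3529) = 3540)
Add(-4529, z) = Add(-4529, 3540) = -989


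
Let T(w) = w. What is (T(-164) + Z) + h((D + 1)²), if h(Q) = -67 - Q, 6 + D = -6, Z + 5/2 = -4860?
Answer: -10429/2 ≈ -5214.5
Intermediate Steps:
Z = -9725/2 (Z = -5/2 - 4860 = -9725/2 ≈ -4862.5)
D = -12 (D = -6 - 6 = -12)
(T(-164) + Z) + h((D + 1)²) = (-164 - 9725/2) + (-67 - (-12 + 1)²) = -10053/2 + (-67 - 1*(-11)²) = -10053/2 + (-67 - 1*121) = -10053/2 + (-67 - 121) = -10053/2 - 188 = -10429/2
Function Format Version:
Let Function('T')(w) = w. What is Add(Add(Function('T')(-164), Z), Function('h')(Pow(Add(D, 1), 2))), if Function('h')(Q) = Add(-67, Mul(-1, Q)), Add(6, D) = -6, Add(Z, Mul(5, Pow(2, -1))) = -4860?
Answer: Rational(-10429, 2) ≈ -5214.5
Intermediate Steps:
Z = Rational(-9725, 2) (Z = Add(Rational(-5, 2), -4860) = Rational(-9725, 2) ≈ -4862.5)
D = -12 (D = Add(-6, -6) = -12)
Add(Add(Function('T')(-164), Z), Function('h')(Pow(Add(D, 1), 2))) = Add(Add(-164, Rational(-9725, 2)), Add(-67, Mul(-1, Pow(Add(-12, 1), 2)))) = Add(Rational(-10053, 2), Add(-67, Mul(-1, Pow(-11, 2)))) = Add(Rational(-10053, 2), Add(-67, Mul(-1, 121))) = Add(Rational(-10053, 2), Add(-67, -121)) = Add(Rational(-10053, 2), -188) = Rational(-10429, 2)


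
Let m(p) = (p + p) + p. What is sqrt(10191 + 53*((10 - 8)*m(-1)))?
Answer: 3*sqrt(1097) ≈ 99.363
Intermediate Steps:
m(p) = 3*p (m(p) = 2*p + p = 3*p)
sqrt(10191 + 53*((10 - 8)*m(-1))) = sqrt(10191 + 53*((10 - 8)*(3*(-1)))) = sqrt(10191 + 53*(2*(-3))) = sqrt(10191 + 53*(-6)) = sqrt(10191 - 318) = sqrt(9873) = 3*sqrt(1097)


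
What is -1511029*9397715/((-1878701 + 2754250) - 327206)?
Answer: -14200219898735/548343 ≈ -2.5897e+7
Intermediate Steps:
-1511029*9397715/((-1878701 + 2754250) - 327206) = -1511029*9397715/(875549 - 327206) = -1511029/(548343*(1/9397715)) = -1511029/548343/9397715 = -1511029*9397715/548343 = -14200219898735/548343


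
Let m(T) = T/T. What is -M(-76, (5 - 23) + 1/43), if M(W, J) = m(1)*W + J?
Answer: 4041/43 ≈ 93.977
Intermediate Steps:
m(T) = 1
M(W, J) = J + W (M(W, J) = 1*W + J = W + J = J + W)
-M(-76, (5 - 23) + 1/43) = -(((5 - 23) + 1/43) - 76) = -((-18 + 1/43) - 76) = -(-773/43 - 76) = -1*(-4041/43) = 4041/43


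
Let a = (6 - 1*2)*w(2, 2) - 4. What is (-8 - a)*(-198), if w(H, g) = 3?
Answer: 3168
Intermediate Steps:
a = 8 (a = (6 - 1*2)*3 - 4 = (6 - 2)*3 - 4 = 4*3 - 4 = 12 - 4 = 8)
(-8 - a)*(-198) = (-8 - 1*8)*(-198) = (-8 - 8)*(-198) = -16*(-198) = 3168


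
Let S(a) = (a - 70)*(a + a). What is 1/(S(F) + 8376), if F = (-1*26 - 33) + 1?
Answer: 1/23224 ≈ 4.3059e-5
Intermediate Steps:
F = -58 (F = (-26 - 33) + 1 = -59 + 1 = -58)
S(a) = 2*a*(-70 + a) (S(a) = (-70 + a)*(2*a) = 2*a*(-70 + a))
1/(S(F) + 8376) = 1/(2*(-58)*(-70 - 58) + 8376) = 1/(2*(-58)*(-128) + 8376) = 1/(14848 + 8376) = 1/23224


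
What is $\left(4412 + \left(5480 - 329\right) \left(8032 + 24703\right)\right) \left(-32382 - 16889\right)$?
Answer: $-8308194122587$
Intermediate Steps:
$\left(4412 + \left(5480 - 329\right) \left(8032 + 24703\right)\right) \left(-32382 - 16889\right) = \left(4412 + 5151 \cdot 32735\right) \left(-49271\right) = \left(4412 + 168617985\right) \left(-49271\right) = 168622397 \left(-49271\right) = -8308194122587$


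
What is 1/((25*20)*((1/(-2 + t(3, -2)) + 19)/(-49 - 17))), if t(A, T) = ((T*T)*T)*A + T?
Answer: -154/22125 ≈ -0.0069605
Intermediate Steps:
t(A, T) = T + A*T³ (t(A, T) = (T²*T)*A + T = T³*A + T = A*T³ + T = T + A*T³)
1/((25*20)*((1/(-2 + t(3, -2)) + 19)/(-49 - 17))) = 1/((25*20)*((1/(-2 + (-2 + 3*(-2)³)) + 19)/(-49 - 17))) = 1/(500*((1/(-2 + (-2 + 3*(-8))) + 19)/(-66))) = 1/(500*((1/(-2 + (-2 - 24)) + 19)*(-1/66))) = 1/(500*((1/(-2 - 26) + 19)*(-1/66))) = 1/(500*((1/(-28) + 19)*(-1/66))) = 1/(500*((-1/28 + 19)*(-1/66))) = 1/(500*((531/28)*(-1/66))) = 1/(500*(-177/616)) = 1/(-22125/154) = -154/22125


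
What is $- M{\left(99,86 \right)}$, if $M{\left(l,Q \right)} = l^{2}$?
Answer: $-9801$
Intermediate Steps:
$- M{\left(99,86 \right)} = - 99^{2} = \left(-1\right) 9801 = -9801$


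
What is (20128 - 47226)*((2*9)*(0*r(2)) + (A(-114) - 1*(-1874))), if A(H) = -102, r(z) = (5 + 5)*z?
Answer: -48017656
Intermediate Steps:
r(z) = 10*z
(20128 - 47226)*((2*9)*(0*r(2)) + (A(-114) - 1*(-1874))) = (20128 - 47226)*((2*9)*(0*(10*2)) + (-102 - 1*(-1874))) = -27098*(18*(0*20) + (-102 + 1874)) = -27098*(18*0 + 1772) = -27098*(0 + 1772) = -27098*1772 = -48017656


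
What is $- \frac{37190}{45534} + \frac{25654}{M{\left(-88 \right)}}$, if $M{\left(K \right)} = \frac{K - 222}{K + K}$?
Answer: $\frac{51394804159}{3528885} \approx 14564.0$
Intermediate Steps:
$M{\left(K \right)} = \frac{-222 + K}{2 K}$
$- \frac{37190}{45534} + \frac{25654}{M{\left(-88 \right)}} = - \frac{37190}{45534} + \frac{25654}{\frac{1}{2} \frac{1}{-88} \left(-222 - 88\right)} = \left(-37190\right) \frac{1}{45534} + \frac{25654}{\frac{1}{2} \left(- \frac{1}{88}\right) \left(-310\right)} = - \frac{18595}{22767} + \frac{25654}{\frac{155}{88}} = - \frac{18595}{22767} + 25654 \cdot \frac{88}{155} = - \frac{18595}{22767} + \frac{2257552}{155} = \frac{51394804159}{3528885}$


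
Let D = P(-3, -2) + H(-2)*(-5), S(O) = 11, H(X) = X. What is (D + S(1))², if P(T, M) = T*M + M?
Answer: 625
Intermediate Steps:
P(T, M) = M + M*T (P(T, M) = M*T + M = M + M*T)
D = 14 (D = -2*(1 - 3) - 2*(-5) = -2*(-2) + 10 = 4 + 10 = 14)
(D + S(1))² = (14 + 11)² = 25² = 625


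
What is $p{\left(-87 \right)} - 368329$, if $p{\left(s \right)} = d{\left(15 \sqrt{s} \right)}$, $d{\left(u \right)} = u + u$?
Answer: $-368329 + 30 i \sqrt{87} \approx -3.6833 \cdot 10^{5} + 279.82 i$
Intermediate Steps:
$d{\left(u \right)} = 2 u$
$p{\left(s \right)} = 30 \sqrt{s}$ ($p{\left(s \right)} = 2 \cdot 15 \sqrt{s} = 30 \sqrt{s}$)
$p{\left(-87 \right)} - 368329 = 30 \sqrt{-87} - 368329 = 30 i \sqrt{87} - 368329 = -368329 + 30 i \sqrt{87}$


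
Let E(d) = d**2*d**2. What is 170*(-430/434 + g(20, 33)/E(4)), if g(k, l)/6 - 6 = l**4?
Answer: 65620931345/13888 ≈ 4.7250e+6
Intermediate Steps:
g(k, l) = 36 + 6*l**4
E(d) = d**4
170*(-430/434 + g(20, 33)/E(4)) = 170*(-430/434 + (36 + 6*33**4)/(4**4)) = 170*(-430*1/434 + (36 + 6*1185921)/256) = 170*(-215/217 + (36 + 7115526)*(1/256)) = 170*(-215/217 + 7115562*(1/256)) = 170*(-215/217 + 3557781/128) = 170*(772010957/27776) = 65620931345/13888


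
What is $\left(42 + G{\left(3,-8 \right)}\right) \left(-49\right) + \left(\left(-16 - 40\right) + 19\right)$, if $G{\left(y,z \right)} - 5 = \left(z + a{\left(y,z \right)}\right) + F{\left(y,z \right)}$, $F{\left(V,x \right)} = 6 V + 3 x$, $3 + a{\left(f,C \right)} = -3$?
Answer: $-1360$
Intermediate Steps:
$a{\left(f,C \right)} = -6$ ($a{\left(f,C \right)} = -3 - 3 = -6$)
$F{\left(V,x \right)} = 3 x + 6 V$
$G{\left(y,z \right)} = -1 + 4 z + 6 y$ ($G{\left(y,z \right)} = 5 + \left(\left(z - 6\right) + \left(3 z + 6 y\right)\right) = 5 + \left(\left(-6 + z\right) + \left(3 z + 6 y\right)\right) = 5 + \left(-6 + 4 z + 6 y\right) = -1 + 4 z + 6 y$)
$\left(42 + G{\left(3,-8 \right)}\right) \left(-49\right) + \left(\left(-16 - 40\right) + 19\right) = \left(42 + \left(-1 + 4 \left(-8\right) + 6 \cdot 3\right)\right) \left(-49\right) + \left(\left(-16 - 40\right) + 19\right) = \left(42 - 15\right) \left(-49\right) + \left(-56 + 19\right) = \left(42 - 15\right) \left(-49\right) - 37 = 27 \left(-49\right) - 37 = -1323 - 37 = -1360$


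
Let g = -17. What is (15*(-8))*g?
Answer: 2040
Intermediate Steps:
(15*(-8))*g = (15*(-8))*(-17) = -120*(-17) = 2040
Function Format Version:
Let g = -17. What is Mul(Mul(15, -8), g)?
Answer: 2040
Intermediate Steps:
Mul(Mul(15, -8), g) = Mul(Mul(15, -8), -17) = Mul(-120, -17) = 2040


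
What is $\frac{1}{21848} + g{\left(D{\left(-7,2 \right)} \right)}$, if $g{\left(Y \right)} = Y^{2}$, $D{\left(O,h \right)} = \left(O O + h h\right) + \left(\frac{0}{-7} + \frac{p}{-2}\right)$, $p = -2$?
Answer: $\frac{63708769}{21848} \approx 2916.0$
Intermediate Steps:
$D{\left(O,h \right)} = 1 + O^{2} + h^{2}$ ($D{\left(O,h \right)} = \left(O O + h h\right) + \left(\frac{0}{-7} - \frac{2}{-2}\right) = \left(O^{2} + h^{2}\right) + \left(0 \left(- \frac{1}{7}\right) - -1\right) = \left(O^{2} + h^{2}\right) + \left(0 + 1\right) = \left(O^{2} + h^{2}\right) + 1 = 1 + O^{2} + h^{2}$)
$\frac{1}{21848} + g{\left(D{\left(-7,2 \right)} \right)} = \frac{1}{21848} + \left(1 + \left(-7\right)^{2} + 2^{2}\right)^{2} = \frac{1}{21848} + \left(1 + 49 + 4\right)^{2} = \frac{1}{21848} + 54^{2} = \frac{1}{21848} + 2916 = \frac{63708769}{21848}$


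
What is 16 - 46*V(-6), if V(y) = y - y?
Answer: 16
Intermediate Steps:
V(y) = 0
16 - 46*V(-6) = 16 - 46*0 = 16 + 0 = 16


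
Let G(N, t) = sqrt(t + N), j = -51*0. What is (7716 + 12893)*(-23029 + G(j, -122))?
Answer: -474604661 + 20609*I*sqrt(122) ≈ -4.746e+8 + 2.2763e+5*I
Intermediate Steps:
j = 0
G(N, t) = sqrt(N + t)
(7716 + 12893)*(-23029 + G(j, -122)) = (7716 + 12893)*(-23029 + sqrt(0 - 122)) = 20609*(-23029 + sqrt(-122)) = 20609*(-23029 + I*sqrt(122)) = -474604661 + 20609*I*sqrt(122)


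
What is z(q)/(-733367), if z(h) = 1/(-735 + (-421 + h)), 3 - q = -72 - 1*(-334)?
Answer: 1/1037714305 ≈ 9.6366e-10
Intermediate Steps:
q = -259 (q = 3 - (-72 - 1*(-334)) = 3 - (-72 + 334) = 3 - 1*262 = 3 - 262 = -259)
z(h) = 1/(-1156 + h)
z(q)/(-733367) = 1/(-1156 - 259*(-733367)) = -1/733367/(-1415) = -1/1415*(-1/733367) = 1/1037714305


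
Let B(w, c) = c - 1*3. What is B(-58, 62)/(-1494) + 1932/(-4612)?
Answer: -789629/1722582 ≈ -0.45840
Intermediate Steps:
B(w, c) = -3 + c (B(w, c) = c - 3 = -3 + c)
B(-58, 62)/(-1494) + 1932/(-4612) = (-3 + 62)/(-1494) + 1932/(-4612) = 59*(-1/1494) + 1932*(-1/4612) = -59/1494 - 483/1153 = -789629/1722582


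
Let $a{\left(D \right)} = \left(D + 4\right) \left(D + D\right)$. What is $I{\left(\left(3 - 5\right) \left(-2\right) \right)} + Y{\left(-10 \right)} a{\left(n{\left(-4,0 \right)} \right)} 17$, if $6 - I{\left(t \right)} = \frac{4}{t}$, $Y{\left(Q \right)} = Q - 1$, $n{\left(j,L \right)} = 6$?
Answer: $-22435$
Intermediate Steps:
$Y{\left(Q \right)} = -1 + Q$ ($Y{\left(Q \right)} = Q - 1 = -1 + Q$)
$I{\left(t \right)} = 6 - \frac{4}{t}$
$a{\left(D \right)} = 2 D \left(4 + D\right)$ ($a{\left(D \right)} = \left(4 + D\right) 2 D = 2 D \left(4 + D\right)$)
$I{\left(\left(3 - 5\right) \left(-2\right) \right)} + Y{\left(-10 \right)} a{\left(n{\left(-4,0 \right)} \right)} 17 = \left(6 - \frac{4}{\left(3 - 5\right) \left(-2\right)}\right) + \left(-1 - 10\right) 2 \cdot 6 \left(4 + 6\right) 17 = \left(6 - \frac{4}{\left(3 - 5\right) \left(-2\right)}\right) - 11 \cdot 2 \cdot 6 \cdot 10 \cdot 17 = \left(6 - \frac{4}{\left(-2\right) \left(-2\right)}\right) - 11 \cdot 120 \cdot 17 = \left(6 - \frac{4}{4}\right) - 22440 = \left(6 - 1\right) - 22440 = 5 - 22440 = -22435$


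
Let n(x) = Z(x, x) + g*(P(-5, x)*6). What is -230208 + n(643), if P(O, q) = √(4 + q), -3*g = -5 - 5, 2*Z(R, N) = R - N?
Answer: -230208 + 20*√647 ≈ -2.2970e+5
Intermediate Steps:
Z(R, N) = R/2 - N/2 (Z(R, N) = (R - N)/2 = R/2 - N/2)
g = 10/3 (g = -(-5 - 5)/3 = -⅓*(-10) = 10/3 ≈ 3.3333)
n(x) = 20*√(4 + x) (n(x) = (x/2 - x/2) + 10*(√(4 + x)*6)/3 = 0 + 10*(6*√(4 + x))/3 = 0 + 20*√(4 + x) = 20*√(4 + x))
-230208 + n(643) = -230208 + 20*√(4 + 643) = -230208 + 20*√647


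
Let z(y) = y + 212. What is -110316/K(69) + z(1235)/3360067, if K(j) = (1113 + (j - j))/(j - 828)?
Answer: 93779295783353/1246584857 ≈ 75229.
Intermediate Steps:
K(j) = 1113/(-828 + j) (K(j) = (1113 + 0)/(-828 + j) = 1113/(-828 + j))
z(y) = 212 + y
-110316/K(69) + z(1235)/3360067 = -110316/(1113/(-828 + 69)) + (212 + 1235)/3360067 = -110316/(1113/(-759)) + 1447*(1/3360067) = -110316/(1113*(-1/759)) + 1447/3360067 = -110316/(-371/253) + 1447/3360067 = -110316*(-253/371) + 1447/3360067 = 27909948/371 + 1447/3360067 = 93779295783353/1246584857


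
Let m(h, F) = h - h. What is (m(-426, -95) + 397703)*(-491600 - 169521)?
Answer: -262929805063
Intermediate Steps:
m(h, F) = 0
(m(-426, -95) + 397703)*(-491600 - 169521) = (0 + 397703)*(-491600 - 169521) = 397703*(-661121) = -262929805063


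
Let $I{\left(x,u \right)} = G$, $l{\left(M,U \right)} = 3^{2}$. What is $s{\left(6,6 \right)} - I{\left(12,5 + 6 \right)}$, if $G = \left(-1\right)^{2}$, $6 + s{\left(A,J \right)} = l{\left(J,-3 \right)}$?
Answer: $2$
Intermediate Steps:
$l{\left(M,U \right)} = 9$
$s{\left(A,J \right)} = 3$ ($s{\left(A,J \right)} = -6 + 9 = 3$)
$G = 1$
$I{\left(x,u \right)} = 1$
$s{\left(6,6 \right)} - I{\left(12,5 + 6 \right)} = 3 - 1 = 2$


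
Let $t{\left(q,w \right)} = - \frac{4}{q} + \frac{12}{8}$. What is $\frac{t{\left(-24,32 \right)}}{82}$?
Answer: $\frac{5}{246} \approx 0.020325$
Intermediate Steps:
$t{\left(q,w \right)} = \frac{3}{2} - \frac{4}{q}$ ($t{\left(q,w \right)} = - \frac{4}{q} + 12 \cdot \frac{1}{8} = - \frac{4}{q} + \frac{3}{2} = \frac{3}{2} - \frac{4}{q}$)
$\frac{t{\left(-24,32 \right)}}{82} = \frac{\frac{3}{2} - \frac{4}{-24}}{82} = \left(\frac{3}{2} - - \frac{1}{6}\right) \frac{1}{82} = \left(\frac{3}{2} + \frac{1}{6}\right) \frac{1}{82} = \frac{5}{3} \cdot \frac{1}{82} = \frac{5}{246}$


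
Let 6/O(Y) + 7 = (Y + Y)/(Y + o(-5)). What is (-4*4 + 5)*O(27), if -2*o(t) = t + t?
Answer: 1056/85 ≈ 12.424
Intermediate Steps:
o(t) = -t (o(t) = -(t + t)/2 = -t)
O(Y) = 6/(-7 + 2*Y/(5 + Y)) (O(Y) = 6/(-7 + (Y + Y)/(Y - 1*(-5))) = 6/(-7 + (2*Y)/(Y + 5)) = 6/(-7 + (2*Y)/(5 + Y)) = 6/(-7 + 2*Y/(5 + Y)))
(-4*4 + 5)*O(27) = (-4*4 + 5)*(6*(-5 - 1*27)/(5*(7 + 27))) = (-16 + 5)*((6/5)*(-5 - 27)/34) = -66*(-32)/(5*34) = -11*(-96/85) = 1056/85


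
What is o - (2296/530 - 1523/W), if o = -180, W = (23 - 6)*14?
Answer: -11222229/63070 ≈ -177.93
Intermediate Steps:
W = 238 (W = 17*14 = 238)
o - (2296/530 - 1523/W) = -180 - (2296/530 - 1523/238) = -180 - (2296*(1/530) - 1523*1/238) = -180 - (1148/265 - 1523/238) = -180 - 1*(-130371/63070) = -180 + 130371/63070 = -11222229/63070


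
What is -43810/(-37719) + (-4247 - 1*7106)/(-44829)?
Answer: 265798033/187878339 ≈ 1.4147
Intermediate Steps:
-43810/(-37719) + (-4247 - 1*7106)/(-44829) = -43810*(-1/37719) + (-4247 - 7106)*(-1/44829) = 43810/37719 - 11353*(-1/44829) = 43810/37719 + 11353/44829 = 265798033/187878339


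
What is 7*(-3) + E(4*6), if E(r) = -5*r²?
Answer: -2901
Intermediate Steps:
7*(-3) + E(4*6) = 7*(-3) - 5*(4*6)² = -21 - 5*24² = -21 - 5*576 = -21 - 2880 = -2901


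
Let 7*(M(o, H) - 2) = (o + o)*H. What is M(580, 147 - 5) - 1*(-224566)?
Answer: 1736696/7 ≈ 2.4810e+5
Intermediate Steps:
M(o, H) = 2 + 2*H*o/7 (M(o, H) = 2 + ((o + o)*H)/7 = 2 + ((2*o)*H)/7 = 2 + (2*H*o)/7 = 2 + 2*H*o/7)
M(580, 147 - 5) - 1*(-224566) = (2 + (2/7)*(147 - 5)*580) - 1*(-224566) = (2 + (2/7)*142*580) + 224566 = (2 + 164720/7) + 224566 = 164734/7 + 224566 = 1736696/7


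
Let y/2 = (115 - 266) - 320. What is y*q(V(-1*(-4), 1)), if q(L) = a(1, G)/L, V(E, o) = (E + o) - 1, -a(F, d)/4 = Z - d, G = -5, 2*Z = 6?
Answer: 7536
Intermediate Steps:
Z = 3 (Z = (½)*6 = 3)
a(F, d) = -12 + 4*d (a(F, d) = -4*(3 - d) = -12 + 4*d)
V(E, o) = -1 + E + o
q(L) = -32/L (q(L) = (-12 + 4*(-5))/L = (-12 - 20)/L = -32/L)
y = -942 (y = 2*((115 - 266) - 320) = 2*(-151 - 320) = 2*(-471) = -942)
y*q(V(-1*(-4), 1)) = -(-30144)/(-1 - 1*(-4) + 1) = -(-30144)/(-1 + 4 + 1) = -(-30144)/4 = -942*(-8) = 7536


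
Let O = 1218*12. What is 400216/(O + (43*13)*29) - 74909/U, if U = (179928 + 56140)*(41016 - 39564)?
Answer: 137180023659233/10566593478672 ≈ 12.982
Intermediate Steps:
O = 14616
U = 342770736 (U = 236068*1452 = 342770736)
400216/(O + (43*13)*29) - 74909/U = 400216/(14616 + (43*13)*29) - 74909/342770736 = 400216/(14616 + 559*29) - 74909*1/342770736 = 400216/(14616 + 16211) - 74909/342770736 = 400216/30827 - 74909/342770736 = 137180023659233/10566593478672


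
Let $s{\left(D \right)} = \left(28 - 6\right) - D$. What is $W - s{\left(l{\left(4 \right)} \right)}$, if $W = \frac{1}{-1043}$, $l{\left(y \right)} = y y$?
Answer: $- \frac{6259}{1043} \approx -6.001$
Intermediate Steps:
$l{\left(y \right)} = y^{2}$
$W = - \frac{1}{1043} \approx -0.00095877$
$s{\left(D \right)} = 22 - D$
$W - s{\left(l{\left(4 \right)} \right)} = - \frac{1}{1043} - \left(22 - 4^{2}\right) = - \frac{1}{1043} - \left(22 - 16\right) = - \frac{1}{1043} - 6 = - \frac{6259}{1043}$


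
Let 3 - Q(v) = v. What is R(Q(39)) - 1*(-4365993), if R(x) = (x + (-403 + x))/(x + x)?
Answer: 314351971/72 ≈ 4.3660e+6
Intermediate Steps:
Q(v) = 3 - v
R(x) = (-403 + 2*x)/(2*x) (R(x) = (-403 + 2*x)/((2*x)) = (-403 + 2*x)*(1/(2*x)) = (-403 + 2*x)/(2*x))
R(Q(39)) - 1*(-4365993) = (-403/2 + (3 - 1*39))/(3 - 1*39) - 1*(-4365993) = (-403/2 + (3 - 39))/(3 - 39) + 4365993 = (-403/2 - 36)/(-36) + 4365993 = -1/36*(-475/2) + 4365993 = 475/72 + 4365993 = 314351971/72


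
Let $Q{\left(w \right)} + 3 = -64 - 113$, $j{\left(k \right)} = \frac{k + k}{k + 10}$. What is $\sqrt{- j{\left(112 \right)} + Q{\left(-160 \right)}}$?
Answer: $\frac{2 i \sqrt{169153}}{61} \approx 13.485 i$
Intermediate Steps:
$j{\left(k \right)} = \frac{2 k}{10 + k}$
$Q{\left(w \right)} = -180$ ($Q{\left(w \right)} = -3 - 177 = -180$)
$\sqrt{- j{\left(112 \right)} + Q{\left(-160 \right)}} = \sqrt{- \frac{2 \cdot 112}{10 + 112} - 180} = \sqrt{- \frac{2 \cdot 112}{122} - 180} = \sqrt{\left(-1\right) \frac{112}{61} - 180} = \sqrt{- \frac{112}{61} - 180} = \sqrt{- \frac{11092}{61}} = \frac{2 i \sqrt{169153}}{61}$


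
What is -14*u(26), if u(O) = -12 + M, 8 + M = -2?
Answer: 308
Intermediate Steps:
M = -10 (M = -8 - 2 = -10)
u(O) = -22 (u(O) = -12 - 10 = -22)
-14*u(26) = -14*(-22) = 308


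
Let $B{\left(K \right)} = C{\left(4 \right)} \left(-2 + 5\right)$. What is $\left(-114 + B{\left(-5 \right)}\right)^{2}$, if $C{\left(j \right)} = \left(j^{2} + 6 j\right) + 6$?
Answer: $576$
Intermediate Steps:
$C{\left(j \right)} = 6 + j^{2} + 6 j$
$B{\left(K \right)} = 138$ ($B{\left(K \right)} = \left(6 + 4^{2} + 6 \cdot 4\right) \left(-2 + 5\right) = \left(6 + 16 + 24\right) 3 = 46 \cdot 3 = 138$)
$\left(-114 + B{\left(-5 \right)}\right)^{2} = \left(-114 + 138\right)^{2} = 24^{2} = 576$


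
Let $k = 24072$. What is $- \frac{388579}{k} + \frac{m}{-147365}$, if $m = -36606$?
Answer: $- \frac{56381764703}{3547370280} \approx -15.894$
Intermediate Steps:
$- \frac{388579}{k} + \frac{m}{-147365} = - \frac{388579}{24072} - \frac{36606}{-147365} = \left(-388579\right) \frac{1}{24072} - - \frac{36606}{147365} = - \frac{388579}{24072} + \frac{36606}{147365} = - \frac{56381764703}{3547370280}$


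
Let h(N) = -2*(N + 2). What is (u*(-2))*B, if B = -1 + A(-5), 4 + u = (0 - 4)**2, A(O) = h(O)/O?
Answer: 264/5 ≈ 52.800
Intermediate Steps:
h(N) = -4 - 2*N (h(N) = -2*(2 + N) = -4 - 2*N)
A(O) = (-4 - 2*O)/O
u = 12 (u = -4 + (0 - 4)**2 = -4 + (-4)**2 = -4 + 16 = 12)
B = -11/5 (B = -1 + (-2 - 4/(-5)) = -1 + (-2 - 4*(-1/5)) = -1 + (-2 + 4/5) = -1 - 6/5 = -11/5 ≈ -2.2000)
(u*(-2))*B = (12*(-2))*(-11/5) = -24*(-11/5) = 264/5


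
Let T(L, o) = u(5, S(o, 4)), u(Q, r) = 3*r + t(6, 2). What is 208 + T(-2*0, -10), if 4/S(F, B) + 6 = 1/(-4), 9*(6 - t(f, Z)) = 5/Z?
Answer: 95311/450 ≈ 211.80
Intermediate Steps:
t(f, Z) = 6 - 5/(9*Z)
S(F, B) = -16/25 (S(F, B) = 4/(-6 + 1/(-4)) = 4/(-6 - ¼) = 4/(-25/4) = 4*(-4/25) = -16/25)
u(Q, r) = 103/18 + 3*r (u(Q, r) = 3*r + (6 - 5/9/2) = 3*r + (6 - 5/9*½) = 3*r + (6 - 5/18) = 3*r + 103/18 = 103/18 + 3*r)
T(L, o) = 1711/450 (T(L, o) = 103/18 + 3*(-16/25) = 103/18 - 48/25 = 1711/450)
208 + T(-2*0, -10) = 208 + 1711/450 = 95311/450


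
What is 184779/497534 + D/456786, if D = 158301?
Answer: 137343931/191301823 ≈ 0.71794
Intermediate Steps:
184779/497534 + D/456786 = 184779/497534 + 158301/456786 = 184779*(1/497534) + 158301*(1/456786) = 184779/497534 + 533/1538 = 137343931/191301823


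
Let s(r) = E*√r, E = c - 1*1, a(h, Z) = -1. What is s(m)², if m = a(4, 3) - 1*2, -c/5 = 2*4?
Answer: -5043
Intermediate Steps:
c = -40 (c = -10*4 = -5*8 = -40)
m = -3 (m = -1 - 1*2 = -1 - 2 = -3)
E = -41 (E = -40 - 1*1 = -40 - 1 = -41)
s(r) = -41*√r
s(m)² = (-41*I*√3)² = -5043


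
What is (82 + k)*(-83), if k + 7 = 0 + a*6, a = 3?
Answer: -7719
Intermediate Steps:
k = 11 (k = -7 + (0 + 3*6) = -7 + (0 + 18) = -7 + 18 = 11)
(82 + k)*(-83) = (82 + 11)*(-83) = 93*(-83) = -7719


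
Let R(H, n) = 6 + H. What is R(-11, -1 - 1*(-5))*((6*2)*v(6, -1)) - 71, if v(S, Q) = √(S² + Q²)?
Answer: -71 - 60*√37 ≈ -435.97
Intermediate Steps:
v(S, Q) = √(Q² + S²)
R(-11, -1 - 1*(-5))*((6*2)*v(6, -1)) - 71 = (6 - 11)*((6*2)*√((-1)² + 6²)) - 71 = -60*√(1 + 36) - 71 = -60*√37 - 71 = -71 - 60*√37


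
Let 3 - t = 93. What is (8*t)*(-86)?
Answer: 61920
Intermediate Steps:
t = -90 (t = 3 - 1*93 = 3 - 93 = -90)
(8*t)*(-86) = (8*(-90))*(-86) = -720*(-86) = 61920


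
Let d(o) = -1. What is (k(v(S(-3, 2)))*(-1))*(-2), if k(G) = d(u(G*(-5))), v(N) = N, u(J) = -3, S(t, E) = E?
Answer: -2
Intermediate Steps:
k(G) = -1
(k(v(S(-3, 2)))*(-1))*(-2) = -1*(-1)*(-2) = 1*(-2) = -2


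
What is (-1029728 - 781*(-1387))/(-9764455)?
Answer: -53519/9764455 ≈ -0.0054810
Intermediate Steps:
(-1029728 - 781*(-1387))/(-9764455) = (-1029728 - 1*(-1083247))*(-1/9764455) = (-1029728 + 1083247)*(-1/9764455) = 53519*(-1/9764455) = -53519/9764455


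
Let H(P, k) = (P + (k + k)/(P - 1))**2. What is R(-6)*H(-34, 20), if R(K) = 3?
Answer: 181548/49 ≈ 3705.1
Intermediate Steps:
H(P, k) = (P + 2*k/(-1 + P))**2 (H(P, k) = (P + (2*k)/(-1 + P))**2 = (P + 2*k/(-1 + P))**2)
R(-6)*H(-34, 20) = 3*(((-34)**2 - 1*(-34) + 2*20)**2/(-1 - 34)**2) = 3*((1156 + 34 + 40)**2/(-35)**2) = 3*((1/1225)*1230**2) = 3*((1/1225)*1512900) = 3*(60516/49) = 181548/49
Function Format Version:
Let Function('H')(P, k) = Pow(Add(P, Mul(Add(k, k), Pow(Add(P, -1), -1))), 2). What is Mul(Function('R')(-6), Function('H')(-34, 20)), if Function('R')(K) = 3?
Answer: Rational(181548, 49) ≈ 3705.1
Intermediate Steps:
Function('H')(P, k) = Pow(Add(P, Mul(2, k, Pow(Add(-1, P), -1))), 2) (Function('H')(P, k) = Pow(Add(P, Mul(Mul(2, k), Pow(Add(-1, P), -1))), 2) = Pow(Add(P, Mul(2, k, Pow(Add(-1, P), -1))), 2))
Mul(Function('R')(-6), Function('H')(-34, 20)) = Mul(3, Mul(Pow(Add(-1, -34), -2), Pow(Add(Pow(-34, 2), Mul(-1, -34), Mul(2, 20)), 2))) = Mul(3, Mul(Pow(-35, -2), Pow(Add(1156, 34, 40), 2))) = Mul(3, Mul(Rational(1, 1225), Pow(1230, 2))) = Mul(3, Mul(Rational(1, 1225), 1512900)) = Mul(3, Rational(60516, 49)) = Rational(181548, 49)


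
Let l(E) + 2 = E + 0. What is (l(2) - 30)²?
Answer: 900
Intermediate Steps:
l(E) = -2 + E (l(E) = -2 + (E + 0) = -2 + E)
(l(2) - 30)² = ((-2 + 2) - 30)² = (0 - 30)² = (-30)² = 900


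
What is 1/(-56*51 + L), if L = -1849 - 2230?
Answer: -1/6935 ≈ -0.00014420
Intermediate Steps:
L = -4079
1/(-56*51 + L) = 1/(-56*51 - 4079) = 1/(-2856 - 4079) = 1/(-6935) = -1/6935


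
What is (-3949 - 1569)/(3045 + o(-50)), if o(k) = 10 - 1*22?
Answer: -5518/3033 ≈ -1.8193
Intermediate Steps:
o(k) = -12 (o(k) = 10 - 22 = -12)
(-3949 - 1569)/(3045 + o(-50)) = (-3949 - 1569)/(3045 - 12) = -5518/3033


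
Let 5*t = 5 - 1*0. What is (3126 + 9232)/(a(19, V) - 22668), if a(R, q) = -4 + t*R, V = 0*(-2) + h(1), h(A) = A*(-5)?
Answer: -12358/22653 ≈ -0.54554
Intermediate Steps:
h(A) = -5*A
t = 1 (t = (5 - 1*0)/5 = (5 + 0)/5 = (1/5)*5 = 1)
V = -5 (V = 0*(-2) - 5*1 = 0 - 5 = -5)
a(R, q) = -4 + R (a(R, q) = -4 + 1*R = -4 + R)
(3126 + 9232)/(a(19, V) - 22668) = (3126 + 9232)/((-4 + 19) - 22668) = 12358/(15 - 22668) = 12358/(-22653) = 12358*(-1/22653) = -12358/22653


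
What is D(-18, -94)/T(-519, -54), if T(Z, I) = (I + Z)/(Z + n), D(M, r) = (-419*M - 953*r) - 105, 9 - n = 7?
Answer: 50158823/573 ≈ 87537.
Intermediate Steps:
n = 2 (n = 9 - 1*7 = 9 - 7 = 2)
D(M, r) = -105 - 953*r - 419*M (D(M, r) = (-953*r - 419*M) - 105 = -105 - 953*r - 419*M)
T(Z, I) = (I + Z)/(2 + Z) (T(Z, I) = (I + Z)/(Z + 2) = (I + Z)/(2 + Z))
D(-18, -94)/T(-519, -54) = (-105 - 953*(-94) - 419*(-18))/(((-54 - 519)/(2 - 519))) = (-105 + 89582 + 7542)/((-573/(-517))) = 97019/((-1/517*(-573))) = 97019/(573/517) = 97019*(517/573) = 50158823/573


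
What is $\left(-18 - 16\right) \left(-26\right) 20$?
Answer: $17680$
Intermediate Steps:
$\left(-18 - 16\right) \left(-26\right) 20 = \left(-34\right) \left(-26\right) 20 = 884 \cdot 20 = 17680$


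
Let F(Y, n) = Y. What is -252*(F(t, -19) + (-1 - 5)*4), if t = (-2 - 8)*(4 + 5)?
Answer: 28728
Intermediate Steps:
t = -90 (t = -10*9 = -90)
-252*(F(t, -19) + (-1 - 5)*4) = -252*(-90 + (-1 - 5)*4) = -252*(-90 - 6*4) = -252*(-90 - 24) = -252*(-114) = 28728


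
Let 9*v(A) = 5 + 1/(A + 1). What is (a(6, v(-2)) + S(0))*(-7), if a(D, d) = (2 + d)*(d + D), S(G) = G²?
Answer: -8932/81 ≈ -110.27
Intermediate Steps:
v(A) = 5/9 + 1/(9*(1 + A)) (v(A) = (5 + 1/(A + 1))/9 = (5 + 1/(1 + A))/9 = 5/9 + 1/(9*(1 + A)))
a(D, d) = (2 + d)*(D + d)
(a(6, v(-2)) + S(0))*(-7) = ((((6 + 5*(-2))/(9*(1 - 2)))² + 2*6 + 2*((6 + 5*(-2))/(9*(1 - 2))) + 6*((6 + 5*(-2))/(9*(1 - 2)))) + 0²)*(-7) = ((((⅑)*(6 - 10)/(-1))² + 12 + 2*((⅑)*(6 - 10)/(-1)) + 6*((⅑)*(6 - 10)/(-1))) + 0)*(-7) = ((((⅑)*(-1)*(-4))² + 12 + 2*((⅑)*(-1)*(-4)) + 6*((⅑)*(-1)*(-4))) + 0)*(-7) = (((4/9)² + 12 + 2*(4/9) + 6*(4/9)) + 0)*(-7) = ((16/81 + 12 + 8/9 + 8/3) + 0)*(-7) = (1276/81 + 0)*(-7) = (1276/81)*(-7) = -8932/81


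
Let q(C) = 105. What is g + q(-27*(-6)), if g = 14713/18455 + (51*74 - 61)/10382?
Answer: 20339253831/191599810 ≈ 106.15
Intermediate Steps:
g = 221273781/191599810 (g = 14713*(1/18455) + (3774 - 61)*(1/10382) = 14713/18455 + 3713*(1/10382) = 14713/18455 + 3713/10382 = 221273781/191599810 ≈ 1.1549)
g + q(-27*(-6)) = 221273781/191599810 + 105 = 20339253831/191599810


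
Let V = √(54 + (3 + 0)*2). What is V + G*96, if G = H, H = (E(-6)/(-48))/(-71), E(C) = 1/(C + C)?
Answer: -1/426 + 2*√15 ≈ 7.7436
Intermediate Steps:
E(C) = 1/(2*C)
V = 2*√15 (V = √(54 + 3*2) = √(54 + 6) = √60 = 2*√15 ≈ 7.7460)
H = -1/40896 (H = (((½)/(-6))/(-48))/(-71) = (((½)*(-⅙))*(-1/48))*(-1/71) = -1/12*(-1/48)*(-1/71) = (1/576)*(-1/71) = -1/40896 ≈ -2.4452e-5)
G = -1/40896 ≈ -2.4452e-5
V + G*96 = 2*√15 - 1/40896*96 = 2*√15 - 1/426 = -1/426 + 2*√15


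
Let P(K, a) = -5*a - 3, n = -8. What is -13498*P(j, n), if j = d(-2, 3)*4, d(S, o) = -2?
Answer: -499426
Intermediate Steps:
j = -8 (j = -2*4 = -8)
P(K, a) = -3 - 5*a
-13498*P(j, n) = -13498*(-3 - 5*(-8)) = -13498*(-3 + 40) = -13498*37 = -499426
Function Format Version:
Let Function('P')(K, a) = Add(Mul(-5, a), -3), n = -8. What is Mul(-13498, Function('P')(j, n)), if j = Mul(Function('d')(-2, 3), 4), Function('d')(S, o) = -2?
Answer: -499426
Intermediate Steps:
j = -8 (j = Mul(-2, 4) = -8)
Function('P')(K, a) = Add(-3, Mul(-5, a))
Mul(-13498, Function('P')(j, n)) = Mul(-13498, Add(-3, Mul(-5, -8))) = Mul(-13498, Add(-3, 40)) = Mul(-13498, 37) = -499426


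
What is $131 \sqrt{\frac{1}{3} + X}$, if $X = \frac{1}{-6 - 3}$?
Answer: $\frac{131 \sqrt{2}}{3} \approx 61.754$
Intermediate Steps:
$X = - \frac{1}{9}$ ($X = \frac{1}{-9} = - \frac{1}{9} \approx -0.11111$)
$131 \sqrt{\frac{1}{3} + X} = 131 \sqrt{\frac{1}{3} - \frac{1}{9}} = 131 \sqrt{\frac{2}{9}} = 131 \frac{\sqrt{2}}{3} = \frac{131 \sqrt{2}}{3}$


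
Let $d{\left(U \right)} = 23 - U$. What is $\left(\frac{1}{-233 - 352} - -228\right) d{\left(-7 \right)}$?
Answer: $\frac{266758}{39} \approx 6839.9$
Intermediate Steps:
$\left(\frac{1}{-233 - 352} - -228\right) d{\left(-7 \right)} = \left(\frac{1}{-233 - 352} - -228\right) \left(23 - -7\right) = \left(\frac{1}{-585} + 228\right) \left(23 + 7\right) = \left(- \frac{1}{585} + 228\right) 30 = \frac{133379}{585} \cdot 30 = \frac{266758}{39}$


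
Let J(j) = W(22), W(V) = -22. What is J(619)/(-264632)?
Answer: 11/132316 ≈ 8.3134e-5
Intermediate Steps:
J(j) = -22
J(619)/(-264632) = -22/(-264632) = -22*(-1/264632) = 11/132316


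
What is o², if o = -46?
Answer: 2116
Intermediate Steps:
o² = (-46)² = 2116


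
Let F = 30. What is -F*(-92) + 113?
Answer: 2873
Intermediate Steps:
-F*(-92) + 113 = -1*30*(-92) + 113 = -30*(-92) + 113 = 2760 + 113 = 2873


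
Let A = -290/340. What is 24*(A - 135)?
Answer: -55428/17 ≈ -3260.5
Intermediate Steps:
A = -29/34 (A = -290*1/340 = -29/34 ≈ -0.85294)
24*(A - 135) = 24*(-29/34 - 135) = 24*(-4619/34) = -55428/17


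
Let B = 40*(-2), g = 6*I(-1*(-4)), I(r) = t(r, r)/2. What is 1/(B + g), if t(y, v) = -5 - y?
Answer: -1/107 ≈ -0.0093458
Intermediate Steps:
I(r) = -5/2 - r/2 (I(r) = (-5 - r)/2 = (-5 - r)*(½) = -5/2 - r/2)
g = -27 (g = 6*(-5/2 - (-1)*(-4)/2) = 6*(-5/2 - ½*4) = 6*(-5/2 - 2) = 6*(-9/2) = -27)
B = -80
1/(B + g) = 1/(-80 - 27) = 1/(-107) = -1/107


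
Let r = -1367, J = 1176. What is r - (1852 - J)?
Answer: -2043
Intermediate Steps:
r - (1852 - J) = -1367 - (1852 - 1*1176) = -1367 - (1852 - 1176) = -1367 - 1*676 = -1367 - 676 = -2043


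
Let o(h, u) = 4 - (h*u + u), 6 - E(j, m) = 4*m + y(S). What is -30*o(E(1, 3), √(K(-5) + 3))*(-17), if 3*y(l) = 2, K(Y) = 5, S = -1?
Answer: 2040 + 5780*√2 ≈ 10214.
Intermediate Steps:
y(l) = ⅔ (y(l) = (⅓)*2 = ⅔)
E(j, m) = 16/3 - 4*m (E(j, m) = 6 - (4*m + ⅔) = 6 - (⅔ + 4*m) = 6 + (-⅔ - 4*m) = 16/3 - 4*m)
o(h, u) = 4 - u - h*u (o(h, u) = 4 - (u + h*u) = 4 + (-u - h*u) = 4 - u - h*u)
-30*o(E(1, 3), √(K(-5) + 3))*(-17) = -30*(4 - √(5 + 3) - (16/3 - 4*3)*√(5 + 3))*(-17) = -30*(4 - √8 - (16/3 - 12)*√8)*(-17) = -30*(4 - 2*√2 - 1*(-20/3)*2*√2)*(-17) = -30*(4 - 2*√2 + 40*√2/3)*(-17) = -30*(4 + 34*√2/3)*(-17) = (-120 - 340*√2)*(-17) = 2040 + 5780*√2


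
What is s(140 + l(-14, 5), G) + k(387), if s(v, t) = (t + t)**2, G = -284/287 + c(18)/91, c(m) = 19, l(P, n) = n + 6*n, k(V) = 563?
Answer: 7871105519/13920361 ≈ 565.44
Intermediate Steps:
l(P, n) = 7*n
G = -2913/3731 (G = -284/287 + 19/91 = -2913/3731 ≈ -0.78076)
s(v, t) = 4*t**2 (s(v, t) = (2*t)**2 = 4*t**2)
s(140 + l(-14, 5), G) + k(387) = 4*(-2913/3731)**2 + 563 = 4*(8485569/13920361) + 563 = 33942276/13920361 + 563 = 7871105519/13920361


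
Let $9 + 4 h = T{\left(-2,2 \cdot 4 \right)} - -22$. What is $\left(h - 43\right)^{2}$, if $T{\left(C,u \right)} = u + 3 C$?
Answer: $\frac{24649}{16} \approx 1540.6$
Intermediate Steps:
$h = \frac{15}{4}$ ($h = - \frac{9}{4} + \frac{\left(2 \cdot 4 + 3 \left(-2\right)\right) - -22}{4} = - \frac{9}{4} + \frac{\left(8 - 6\right) + 22}{4} = - \frac{9}{4} + \frac{2 + 22}{4} = - \frac{9}{4} + \frac{1}{4} \cdot 24 = - \frac{9}{4} + 6 = \frac{15}{4} \approx 3.75$)
$\left(h - 43\right)^{2} = \left(\frac{15}{4} - 43\right)^{2} = \left(- \frac{157}{4}\right)^{2} = \frac{24649}{16}$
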